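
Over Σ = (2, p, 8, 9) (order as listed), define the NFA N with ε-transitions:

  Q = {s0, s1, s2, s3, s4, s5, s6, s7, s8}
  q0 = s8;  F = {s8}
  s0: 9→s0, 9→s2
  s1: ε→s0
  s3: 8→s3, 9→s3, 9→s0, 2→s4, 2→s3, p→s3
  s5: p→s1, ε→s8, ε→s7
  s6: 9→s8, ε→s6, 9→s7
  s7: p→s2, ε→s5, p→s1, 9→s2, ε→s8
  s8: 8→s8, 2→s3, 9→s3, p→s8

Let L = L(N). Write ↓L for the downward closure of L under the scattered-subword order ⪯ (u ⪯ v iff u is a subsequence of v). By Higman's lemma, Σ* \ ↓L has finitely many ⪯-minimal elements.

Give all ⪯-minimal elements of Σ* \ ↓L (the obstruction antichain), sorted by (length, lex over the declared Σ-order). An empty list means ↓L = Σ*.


|Q|=9, |F|=1, |δ|=24 (6 ε).
min D↑ (2 st, q0=0, F={1}): 0:2→1,p→0,8→0,9→1 1:2→1,p→1,8→1,9→1 [Hopcroft].
'2': |S_i|=[5, 4] end={s0,s2,s3,s4} ∉↓L; 1/1 del acc.
'9': N↓-sim [5, 4] end={s0,s2,s3,s4} rej; 1/1 single-dels accept.
2 minimals (antichain).

A = [2, 9].


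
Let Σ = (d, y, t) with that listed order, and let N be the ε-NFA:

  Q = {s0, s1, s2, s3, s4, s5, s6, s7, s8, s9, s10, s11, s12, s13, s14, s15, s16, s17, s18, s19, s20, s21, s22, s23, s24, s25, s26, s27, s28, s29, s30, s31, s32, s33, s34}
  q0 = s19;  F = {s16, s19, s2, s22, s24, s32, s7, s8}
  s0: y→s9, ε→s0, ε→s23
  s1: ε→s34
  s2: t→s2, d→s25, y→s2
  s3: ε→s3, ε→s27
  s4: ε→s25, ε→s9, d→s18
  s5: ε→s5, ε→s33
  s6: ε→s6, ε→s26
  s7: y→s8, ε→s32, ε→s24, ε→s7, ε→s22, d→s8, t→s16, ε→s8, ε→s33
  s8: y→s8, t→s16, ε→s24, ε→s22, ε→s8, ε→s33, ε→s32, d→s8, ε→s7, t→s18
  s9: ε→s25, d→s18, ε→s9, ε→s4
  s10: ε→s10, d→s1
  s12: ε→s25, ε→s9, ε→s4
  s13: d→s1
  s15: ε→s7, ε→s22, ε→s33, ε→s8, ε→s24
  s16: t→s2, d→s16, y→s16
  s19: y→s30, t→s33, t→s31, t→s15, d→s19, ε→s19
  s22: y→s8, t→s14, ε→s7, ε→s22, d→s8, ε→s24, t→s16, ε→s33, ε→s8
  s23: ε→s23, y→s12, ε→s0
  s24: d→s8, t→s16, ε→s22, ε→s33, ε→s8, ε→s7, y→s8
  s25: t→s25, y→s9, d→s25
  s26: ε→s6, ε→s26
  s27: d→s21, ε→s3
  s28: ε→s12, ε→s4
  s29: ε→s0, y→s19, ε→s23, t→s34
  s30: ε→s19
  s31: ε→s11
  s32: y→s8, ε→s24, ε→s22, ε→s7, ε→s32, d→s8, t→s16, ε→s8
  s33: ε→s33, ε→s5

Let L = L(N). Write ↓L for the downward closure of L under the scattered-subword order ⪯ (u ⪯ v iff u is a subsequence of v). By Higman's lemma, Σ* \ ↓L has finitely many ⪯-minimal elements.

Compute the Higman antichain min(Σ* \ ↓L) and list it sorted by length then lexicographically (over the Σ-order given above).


|Q|=35, |F|=8, |δ|=103 (63 ε).
min D↑ (5 st, q0=0, F={4}): 0:d→0,y→0,t→1 1:d→1,y→1,t→2 2:d→2,y→2,t→3 3:d→4,y→3,t→3 4:d→4,y→4,t→4 [Hopcroft].
'tttd': |S_i|=[19, 17, 7, 5, 4] end={s18,s25,s4,s9} rej; 4/4 del acc.
1 words, ⪯-incomp.

min(Σ*\↓L) = [tttd].


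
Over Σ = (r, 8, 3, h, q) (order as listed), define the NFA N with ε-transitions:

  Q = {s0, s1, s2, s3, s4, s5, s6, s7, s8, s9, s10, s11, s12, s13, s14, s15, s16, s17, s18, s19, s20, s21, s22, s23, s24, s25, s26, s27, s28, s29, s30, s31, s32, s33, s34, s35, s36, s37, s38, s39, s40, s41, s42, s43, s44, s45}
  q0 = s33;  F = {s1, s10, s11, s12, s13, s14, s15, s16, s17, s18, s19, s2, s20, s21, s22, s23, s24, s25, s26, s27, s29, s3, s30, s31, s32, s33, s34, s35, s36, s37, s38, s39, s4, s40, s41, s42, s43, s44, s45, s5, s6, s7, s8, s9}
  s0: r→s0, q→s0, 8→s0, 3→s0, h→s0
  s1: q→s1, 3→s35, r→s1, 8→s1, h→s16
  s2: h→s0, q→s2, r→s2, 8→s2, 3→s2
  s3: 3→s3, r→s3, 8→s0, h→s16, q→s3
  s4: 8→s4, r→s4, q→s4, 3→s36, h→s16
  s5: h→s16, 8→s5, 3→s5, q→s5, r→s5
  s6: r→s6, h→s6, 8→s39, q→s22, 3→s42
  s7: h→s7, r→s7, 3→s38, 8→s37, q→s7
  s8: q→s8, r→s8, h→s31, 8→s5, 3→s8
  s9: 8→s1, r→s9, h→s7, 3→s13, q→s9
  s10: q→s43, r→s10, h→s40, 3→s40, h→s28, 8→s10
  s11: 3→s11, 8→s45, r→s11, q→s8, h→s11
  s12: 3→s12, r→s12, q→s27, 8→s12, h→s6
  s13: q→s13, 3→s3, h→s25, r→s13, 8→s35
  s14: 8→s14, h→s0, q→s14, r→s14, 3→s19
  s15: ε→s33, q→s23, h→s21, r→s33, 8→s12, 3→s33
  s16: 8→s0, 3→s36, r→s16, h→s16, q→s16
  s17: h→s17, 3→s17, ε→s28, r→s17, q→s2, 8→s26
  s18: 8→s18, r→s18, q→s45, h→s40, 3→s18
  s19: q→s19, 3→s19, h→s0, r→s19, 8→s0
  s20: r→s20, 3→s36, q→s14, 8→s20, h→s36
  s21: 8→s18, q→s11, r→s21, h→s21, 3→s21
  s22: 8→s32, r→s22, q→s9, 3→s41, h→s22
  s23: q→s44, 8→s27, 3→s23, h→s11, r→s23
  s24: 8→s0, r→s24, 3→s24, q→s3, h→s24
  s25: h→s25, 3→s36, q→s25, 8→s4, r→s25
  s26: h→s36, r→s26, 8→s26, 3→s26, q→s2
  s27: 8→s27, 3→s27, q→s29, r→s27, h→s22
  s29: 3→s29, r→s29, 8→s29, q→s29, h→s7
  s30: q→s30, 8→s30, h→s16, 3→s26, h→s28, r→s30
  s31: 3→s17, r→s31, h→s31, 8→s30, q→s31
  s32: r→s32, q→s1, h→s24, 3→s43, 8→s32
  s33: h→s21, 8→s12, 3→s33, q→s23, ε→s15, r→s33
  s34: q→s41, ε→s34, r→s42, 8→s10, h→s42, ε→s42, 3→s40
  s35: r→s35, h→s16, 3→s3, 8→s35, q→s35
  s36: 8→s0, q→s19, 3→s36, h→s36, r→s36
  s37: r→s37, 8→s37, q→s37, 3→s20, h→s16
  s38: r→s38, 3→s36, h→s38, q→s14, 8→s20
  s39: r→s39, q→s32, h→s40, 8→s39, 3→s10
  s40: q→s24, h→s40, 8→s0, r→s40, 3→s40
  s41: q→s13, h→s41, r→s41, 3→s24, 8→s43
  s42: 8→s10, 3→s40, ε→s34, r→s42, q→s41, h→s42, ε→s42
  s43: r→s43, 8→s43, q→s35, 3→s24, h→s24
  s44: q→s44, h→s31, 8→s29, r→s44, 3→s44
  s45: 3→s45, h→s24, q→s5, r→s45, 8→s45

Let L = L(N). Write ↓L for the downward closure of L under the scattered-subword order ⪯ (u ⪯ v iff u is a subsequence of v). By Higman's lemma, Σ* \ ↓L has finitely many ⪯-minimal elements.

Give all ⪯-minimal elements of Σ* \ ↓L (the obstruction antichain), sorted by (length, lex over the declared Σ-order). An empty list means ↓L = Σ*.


A = [h8h8, 8h338, qqh3qh].

|Q|=46, |F|=44, |δ|=234 (7 ε).
min D↑ (43 st, q0=0, F={22}): 0:r→0,8→1,3→0,h→2,q→3 1:r→1,8→1,3→1,h→4,q→5 2:r→2,8→6,3→2,h→2,q→7 3:r→3,8→5,3→3,h→7,q→8 4:r→4,8→9,3→10,h→4,q→11 5:r→5,8→5,3→5,h→11,q→12 6:r→6,8→6,3→6,h→13,q→14 7:r→7,8→14,3→7,h→7,q→15 8:r→8,8→12,3→8,h→16,q→8 9:r→9,8→9,3→17,h→13,q→18 10:r→10,8→17,3→13,h→10,q→19 11:r→11,8→18,3→19,h→11,q→20 12:r→12,8→12,3→12,h→21,q→12 13:r→13,8→22,3→13,h→13,q→23 14:r→14,8→14,3→14,h→23,q→24 15:r→15,8→24,3→15,h→16,q→15 16:r→16,8→25,3→26,h→16,q→16 17:r→17,8→17,3→13,h→13,q→27 18:r→18,8→18,3→27,h→23,q→28 19:r→19,8→27,3→23,h→19,q→29 20:r→20,8→28,3→29,h→21,q→20 21:r→21,8→30,3→31,h→21,q→21 22:r→22,8→22,3→22,h→22,q→22 23:r→23,8→22,3→23,h→23,q→32 24:r→24,8→24,3→24,h→33,q→24 25:r→25,8→25,3→34,h→33,q→25 26:r→26,8→34,3→26,h→26,q→35 27:r→27,8→27,3→23,h→23,q→36 28:r→28,8→28,3→36,h→33,q→28 29:r→29,8→36,3→32,h→37,q→29 30:r→30,8→30,3→38,h→33,q→30 31:r→31,8→38,3→39,h→31,q→40 32:r→32,8→22,3→32,h→33,q→32 33:r→33,8→22,3→39,h→33,q→33 34:r→34,8→34,3→34,h→39,q→35 35:r→35,8→35,3→35,h→22,q→35 36:r→36,8→36,3→32,h→33,q→36 37:r→37,8→41,3→39,h→37,q→37 38:r→38,8→38,3→39,h→39,q→40 39:r→39,8→22,3→39,h→39,q→42 40:r→40,8→40,3→42,h→22,q→40 41:r→41,8→41,3→39,h→33,q→41 42:r→42,8→22,3→42,h→22,q→42.
'h8h8': |S_i|=[46, 39, 24, 8, 1] end={s0} — reject; 4/4 del acc.
'8h338': run [46, 37, 28, 20, 7, 1] end={s0} rej; 5/5 single-dels accept.
'qqh3qh': N↓-sim [46, 35, 26, 17, 10, 4, 1] end={s0} ∉↓L; 6/6 deletions ∈↓L.
3 minimals (antichain).


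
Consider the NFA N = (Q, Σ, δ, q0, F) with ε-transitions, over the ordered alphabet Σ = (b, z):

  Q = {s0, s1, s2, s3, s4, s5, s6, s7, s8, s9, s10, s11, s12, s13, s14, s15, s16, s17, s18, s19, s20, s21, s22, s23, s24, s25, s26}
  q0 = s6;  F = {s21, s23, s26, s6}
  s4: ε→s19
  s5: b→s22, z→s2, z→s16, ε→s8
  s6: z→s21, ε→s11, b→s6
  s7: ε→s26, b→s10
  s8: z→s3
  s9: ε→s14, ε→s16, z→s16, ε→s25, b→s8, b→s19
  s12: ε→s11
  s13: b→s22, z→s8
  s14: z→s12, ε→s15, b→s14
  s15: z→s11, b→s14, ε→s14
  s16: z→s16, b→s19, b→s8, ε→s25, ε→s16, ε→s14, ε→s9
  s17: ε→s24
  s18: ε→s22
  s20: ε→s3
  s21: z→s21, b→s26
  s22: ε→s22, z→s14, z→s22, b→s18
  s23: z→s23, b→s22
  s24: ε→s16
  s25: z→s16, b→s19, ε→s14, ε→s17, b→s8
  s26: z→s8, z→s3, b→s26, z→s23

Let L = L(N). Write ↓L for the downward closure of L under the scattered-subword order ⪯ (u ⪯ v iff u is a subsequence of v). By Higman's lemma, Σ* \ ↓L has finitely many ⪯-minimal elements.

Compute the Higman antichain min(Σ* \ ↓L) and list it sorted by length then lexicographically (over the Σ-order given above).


A = [zbzb].

|Q|=27, |F|=4, |δ|=54 (21 ε).
min D↑ (5 st, q0=0, F={4}): 0:b→0,z→1 1:b→2,z→1 2:b→2,z→3 3:b→4,z→3 4:b→4,z→4 [Hopcroft].
'zbzb': |S_i|=[12, 11, 10, 9, 6] end={s11,s12,s14,s15,s18,s22} rej; 4/4 deletions ∈↓L.
1 obstructions.


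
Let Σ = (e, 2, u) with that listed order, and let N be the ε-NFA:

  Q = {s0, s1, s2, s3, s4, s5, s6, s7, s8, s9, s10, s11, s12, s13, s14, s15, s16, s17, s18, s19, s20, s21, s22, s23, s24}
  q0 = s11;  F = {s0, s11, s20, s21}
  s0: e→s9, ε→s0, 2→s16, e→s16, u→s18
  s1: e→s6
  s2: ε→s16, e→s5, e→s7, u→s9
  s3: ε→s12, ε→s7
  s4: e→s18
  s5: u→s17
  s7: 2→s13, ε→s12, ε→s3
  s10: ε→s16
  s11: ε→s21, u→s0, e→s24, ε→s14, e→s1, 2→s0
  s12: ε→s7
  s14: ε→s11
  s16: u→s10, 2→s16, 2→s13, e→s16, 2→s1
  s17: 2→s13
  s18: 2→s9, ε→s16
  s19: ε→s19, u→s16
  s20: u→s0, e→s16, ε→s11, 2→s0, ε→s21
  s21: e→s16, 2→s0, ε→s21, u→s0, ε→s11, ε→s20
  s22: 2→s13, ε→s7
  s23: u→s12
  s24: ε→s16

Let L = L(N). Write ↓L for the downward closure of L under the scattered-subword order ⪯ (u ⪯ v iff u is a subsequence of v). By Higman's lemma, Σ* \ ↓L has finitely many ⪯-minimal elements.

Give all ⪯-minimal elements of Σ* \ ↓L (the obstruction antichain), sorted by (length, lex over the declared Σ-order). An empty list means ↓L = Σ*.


|Q|=25, |F|=4, |δ|=51 (20 ε).
min D↑ (3 st, q0=0, F={1}): 0:e→1,2→2,u→2 1:e→1,2→1,u→1 2:e→1,2→1,u→1 [Hopcroft].
'e': run [13, 7] end={s1,s10,s13,s16,s24,s6,s9} — reject; 1/1 single-dels accept.
'22': N↓-sim [13, 8, 6] end={s1,s10,s13,s16,s6,s9} — reject; 2/2 single-dels accept.
'2u': N↓-sim [13, 8, 7] end={s1,s10,s13,s16,s18,s6,s9} — reject; 2/2 del acc.
'u2': run [13, 8, 6] end={s1,s10,s13,s16,s6,s9} ∉↓L; 2/2 single-dels accept.
'uu': run [13, 8, 7] end={s1,s10,s13,s16,s18,s6,s9} rej; 2/2 single-dels accept.
5 minimals (antichain).

min(Σ*\↓L) = [e, 22, 2u, u2, uu].


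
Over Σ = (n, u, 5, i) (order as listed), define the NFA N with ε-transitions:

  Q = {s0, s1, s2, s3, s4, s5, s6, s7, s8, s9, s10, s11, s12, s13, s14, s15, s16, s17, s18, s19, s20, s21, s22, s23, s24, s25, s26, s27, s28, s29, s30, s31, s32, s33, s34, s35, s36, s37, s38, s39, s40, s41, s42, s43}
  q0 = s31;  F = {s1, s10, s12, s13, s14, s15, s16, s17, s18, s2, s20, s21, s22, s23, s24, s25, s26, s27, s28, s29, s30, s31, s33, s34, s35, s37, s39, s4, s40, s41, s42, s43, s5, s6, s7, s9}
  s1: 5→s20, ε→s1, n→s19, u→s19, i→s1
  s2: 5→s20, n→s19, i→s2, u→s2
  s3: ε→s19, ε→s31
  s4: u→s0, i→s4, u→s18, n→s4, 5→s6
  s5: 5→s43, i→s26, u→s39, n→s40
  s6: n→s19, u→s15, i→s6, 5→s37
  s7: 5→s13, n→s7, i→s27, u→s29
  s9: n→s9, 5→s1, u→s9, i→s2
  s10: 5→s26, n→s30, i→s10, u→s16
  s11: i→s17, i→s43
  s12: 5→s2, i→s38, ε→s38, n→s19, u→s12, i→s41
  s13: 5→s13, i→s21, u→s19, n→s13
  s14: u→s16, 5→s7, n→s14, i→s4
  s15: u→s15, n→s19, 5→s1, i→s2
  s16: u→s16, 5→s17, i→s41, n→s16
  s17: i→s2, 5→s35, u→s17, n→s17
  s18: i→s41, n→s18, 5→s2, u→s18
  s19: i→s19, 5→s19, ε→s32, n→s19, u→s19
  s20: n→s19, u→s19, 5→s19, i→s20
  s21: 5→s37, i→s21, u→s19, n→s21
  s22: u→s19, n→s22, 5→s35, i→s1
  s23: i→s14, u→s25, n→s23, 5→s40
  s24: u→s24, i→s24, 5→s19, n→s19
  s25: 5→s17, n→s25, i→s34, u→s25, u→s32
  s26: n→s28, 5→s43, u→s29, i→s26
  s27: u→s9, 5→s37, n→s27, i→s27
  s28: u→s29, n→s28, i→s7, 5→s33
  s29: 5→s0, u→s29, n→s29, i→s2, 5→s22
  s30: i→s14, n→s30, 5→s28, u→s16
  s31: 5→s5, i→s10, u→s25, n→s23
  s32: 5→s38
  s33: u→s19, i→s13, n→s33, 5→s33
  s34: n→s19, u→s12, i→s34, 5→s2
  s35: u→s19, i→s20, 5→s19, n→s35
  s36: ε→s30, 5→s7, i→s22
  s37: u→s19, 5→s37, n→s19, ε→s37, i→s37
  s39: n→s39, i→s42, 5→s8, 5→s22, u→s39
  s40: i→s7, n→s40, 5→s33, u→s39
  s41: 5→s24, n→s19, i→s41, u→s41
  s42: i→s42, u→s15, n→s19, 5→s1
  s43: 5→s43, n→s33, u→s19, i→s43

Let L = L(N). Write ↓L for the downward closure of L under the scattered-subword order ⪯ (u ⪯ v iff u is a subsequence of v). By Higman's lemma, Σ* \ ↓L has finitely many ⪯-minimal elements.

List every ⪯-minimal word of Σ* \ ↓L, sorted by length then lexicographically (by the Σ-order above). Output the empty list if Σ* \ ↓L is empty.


Antichain: [uin, 55u, u555, nii5n, iui55].

|Q|=44, |F|=36, |δ|=165 (7 ε).
min D↑ (37 st, q0=0, F={19}): 0:n→1,u→2,5→3,i→4 1:n→1,u→2,5→5,i→6 2:n→2,u→2,5→7,i→8 3:n→5,u→9,5→10,i→11 4:n→12,u→13,5→11,i→4 5:n→5,u→9,5→14,i→15 6:n→6,u→13,5→15,i→16 7:n→7,u→7,5→17,i→18 8:n→19,u→20,5→18,i→8 9:n→9,u→9,5→21,i→22 10:n→14,u→19,5→10,i→10 11:n→23,u→24,5→10,i→11 12:n→12,u→13,5→23,i→6 13:n→13,u→13,5→7,i→25 14:n→14,u→19,5→14,i→26 15:n→15,u→24,5→26,i→27 16:n→16,u→28,5→29,i→16 17:n→17,u→19,5→19,i→30 18:n→19,u→18,5→30,i→18 19:n→19,u→19,5→19,i→19 20:n→19,u→20,5→18,i→25 21:n→21,u→19,5→17,i→31 22:n→19,u→32,5→31,i→22 23:n→23,u→24,5→14,i→15 24:n→24,u→24,5→21,i→18 25:n→19,u→25,5→33,i→25 26:n→26,u→19,5→26,i→34 27:n→27,u→35,5→36,i→27 28:n→28,u→28,5→18,i→25 29:n→19,u→32,5→36,i→29 30:n→19,u→19,5→19,i→30 31:n→19,u→19,5→30,i→31 32:n→19,u→32,5→31,i→18 33:n→19,u→33,5→19,i→33 34:n→34,u→19,5→36,i→34 35:n→35,u→35,5→31,i→18 36:n→19,u→19,5→36,i→36 [Hopcroft].
'uin': |S_i|=[41, 23, 12, 3] end={s19,s32,s38} ∉↓L; 3/3 deletions ∈↓L.
'55u': run [41, 29, 14, 3] end={s19,s32,s38} — reject; 3/3 single-dels accept.
'u555': run [41, 23, 12, 5, 3] end={s19,s32,s38} — reject; 4/4 del acc.
'nii5n': run [41, 36, 28, 20, 10, 3] end={s19,s32,s38} ∉↓L; 5/5 deletions ∈↓L.
'iui55': N↓-sim [41, 34, 18, 8, 5, 3] end={s19,s32,s38} — reject; 5/5 del acc.
5 words, ⪯-incomp.


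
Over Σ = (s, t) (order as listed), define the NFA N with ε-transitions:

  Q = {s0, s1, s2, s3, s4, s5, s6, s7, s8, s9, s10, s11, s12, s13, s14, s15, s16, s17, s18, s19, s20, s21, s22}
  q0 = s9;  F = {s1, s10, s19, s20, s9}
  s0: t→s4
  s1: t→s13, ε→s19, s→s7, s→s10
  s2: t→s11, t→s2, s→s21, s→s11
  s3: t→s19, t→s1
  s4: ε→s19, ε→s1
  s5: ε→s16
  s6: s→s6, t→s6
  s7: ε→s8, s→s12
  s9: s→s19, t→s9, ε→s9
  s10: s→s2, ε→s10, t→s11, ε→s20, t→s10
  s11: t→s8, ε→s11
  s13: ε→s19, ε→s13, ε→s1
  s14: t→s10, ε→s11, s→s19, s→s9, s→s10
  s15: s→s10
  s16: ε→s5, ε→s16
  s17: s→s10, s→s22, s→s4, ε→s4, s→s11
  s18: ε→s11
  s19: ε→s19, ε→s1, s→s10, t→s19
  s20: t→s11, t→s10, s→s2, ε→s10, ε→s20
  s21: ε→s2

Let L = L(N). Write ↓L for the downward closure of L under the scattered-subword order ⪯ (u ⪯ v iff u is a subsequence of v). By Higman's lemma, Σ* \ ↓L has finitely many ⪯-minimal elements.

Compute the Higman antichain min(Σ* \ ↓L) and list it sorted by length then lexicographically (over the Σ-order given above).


|Q|=23, |F|=5, |δ|=55 (22 ε).
min D↑ (4 st, q0=0, F={3}): 0:s→1,t→0 1:s→2,t→1 2:s→3,t→2 3:s→3,t→3 (ε-aug+det+¬).
'sss': |S_i|=[12, 11, 8, 5] end={s11,s12,s2,s21,s8} ∉↓L; 3/3 deletions ∈↓L.
1 minimals (antichain).

Antichain: [sss].


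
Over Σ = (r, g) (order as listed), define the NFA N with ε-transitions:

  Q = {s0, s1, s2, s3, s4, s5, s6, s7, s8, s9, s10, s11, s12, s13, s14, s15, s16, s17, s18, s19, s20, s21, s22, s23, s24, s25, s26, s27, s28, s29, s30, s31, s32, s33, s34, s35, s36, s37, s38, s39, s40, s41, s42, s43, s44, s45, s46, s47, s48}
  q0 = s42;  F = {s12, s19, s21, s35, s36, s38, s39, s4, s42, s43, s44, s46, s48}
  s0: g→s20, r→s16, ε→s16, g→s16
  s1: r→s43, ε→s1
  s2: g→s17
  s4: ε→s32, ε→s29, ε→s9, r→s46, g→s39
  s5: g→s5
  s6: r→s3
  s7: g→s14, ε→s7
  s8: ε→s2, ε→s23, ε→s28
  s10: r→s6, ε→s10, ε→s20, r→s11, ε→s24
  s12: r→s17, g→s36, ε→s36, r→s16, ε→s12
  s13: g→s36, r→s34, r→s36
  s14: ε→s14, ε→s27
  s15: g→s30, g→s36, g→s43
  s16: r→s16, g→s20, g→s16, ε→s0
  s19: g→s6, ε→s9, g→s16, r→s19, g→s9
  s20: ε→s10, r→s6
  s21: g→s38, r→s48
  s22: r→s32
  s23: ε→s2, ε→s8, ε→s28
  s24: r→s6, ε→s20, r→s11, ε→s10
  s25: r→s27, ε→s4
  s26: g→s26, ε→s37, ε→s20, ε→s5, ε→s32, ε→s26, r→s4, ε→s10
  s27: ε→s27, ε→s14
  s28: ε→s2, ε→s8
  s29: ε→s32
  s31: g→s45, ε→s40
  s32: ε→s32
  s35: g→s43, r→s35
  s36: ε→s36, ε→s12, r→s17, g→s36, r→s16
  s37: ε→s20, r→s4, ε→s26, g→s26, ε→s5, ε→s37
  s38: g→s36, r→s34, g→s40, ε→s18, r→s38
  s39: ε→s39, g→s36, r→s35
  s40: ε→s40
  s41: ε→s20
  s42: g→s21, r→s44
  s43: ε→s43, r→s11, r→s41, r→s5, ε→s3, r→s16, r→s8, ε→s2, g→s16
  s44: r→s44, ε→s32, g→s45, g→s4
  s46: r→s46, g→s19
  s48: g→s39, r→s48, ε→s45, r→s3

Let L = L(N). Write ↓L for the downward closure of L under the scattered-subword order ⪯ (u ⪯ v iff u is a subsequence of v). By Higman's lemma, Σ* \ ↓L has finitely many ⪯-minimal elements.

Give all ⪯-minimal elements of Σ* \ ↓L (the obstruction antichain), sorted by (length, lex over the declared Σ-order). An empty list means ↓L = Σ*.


min(Σ*\↓L) = [gggr, rgrgg].

|Q|=49, |F|=13, |δ|=120 (53 ε).
min D↑ (13 st, q0=0, F={11}): 0:r→1,g→2 1:r→1,g→3 2:r→4,g→5 3:r→6,g→7 4:r→4,g→7 5:r→5,g→8 6:r→6,g→9 7:r→10,g→8 8:r→11,g→8 9:r→9,g→11 10:r→10,g→12 11:r→11,g→11 12:r→11,g→11 (ε-aug+det+¬).
'gggr': N↓-sim [35, 33, 26, 20, 15] end={s0,s10,s11,s16,s17,s2,s20,s23,s24,s28,s3,s41,…} — reject; 4/4 del acc.
'rgrgg': N↓-sim [35, 33, 28, 20, 18, 11] end={s0,s10,s11,s16,s17,s20,s24,s3,s5,s6,s9} rej; 5/5 deletions ∈↓L.
2 words, ⪯-incomp.


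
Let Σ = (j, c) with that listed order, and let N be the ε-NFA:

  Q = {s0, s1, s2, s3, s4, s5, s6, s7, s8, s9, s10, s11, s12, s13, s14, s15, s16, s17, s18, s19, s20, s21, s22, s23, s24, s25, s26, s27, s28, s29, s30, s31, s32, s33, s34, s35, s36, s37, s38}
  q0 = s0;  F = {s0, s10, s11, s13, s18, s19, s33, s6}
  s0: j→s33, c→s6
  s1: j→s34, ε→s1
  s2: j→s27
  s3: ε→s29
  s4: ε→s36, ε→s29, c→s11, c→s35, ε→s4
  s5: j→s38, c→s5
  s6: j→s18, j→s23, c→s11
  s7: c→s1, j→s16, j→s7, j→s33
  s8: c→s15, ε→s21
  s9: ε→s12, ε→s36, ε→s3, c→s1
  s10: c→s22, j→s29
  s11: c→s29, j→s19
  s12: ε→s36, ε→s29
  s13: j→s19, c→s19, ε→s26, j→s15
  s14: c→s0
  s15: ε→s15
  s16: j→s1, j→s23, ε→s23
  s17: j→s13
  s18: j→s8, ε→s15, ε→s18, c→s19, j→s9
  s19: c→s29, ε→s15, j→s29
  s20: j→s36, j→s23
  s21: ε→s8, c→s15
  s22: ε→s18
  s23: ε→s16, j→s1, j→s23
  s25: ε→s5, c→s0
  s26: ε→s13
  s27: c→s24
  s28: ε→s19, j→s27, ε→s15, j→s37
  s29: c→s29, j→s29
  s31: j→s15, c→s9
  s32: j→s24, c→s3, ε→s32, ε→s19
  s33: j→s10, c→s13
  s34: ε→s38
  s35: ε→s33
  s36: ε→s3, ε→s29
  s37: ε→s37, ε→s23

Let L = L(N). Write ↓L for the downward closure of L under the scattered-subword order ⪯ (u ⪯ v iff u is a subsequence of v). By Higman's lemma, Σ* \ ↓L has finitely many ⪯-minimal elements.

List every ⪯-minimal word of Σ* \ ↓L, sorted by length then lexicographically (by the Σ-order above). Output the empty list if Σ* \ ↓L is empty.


Antichain: [jjj, cjj, ccc, jcjc, jccj].

|Q|=39, |F|=8, |δ|=82 (32 ε).
min D↑ (9 st, q0=0, F={7}): 0:j→1,c→2 1:j→3,c→4 2:j→5,c→6 3:j→7,c→5 4:j→8,c→8 5:j→7,c→8 6:j→8,c→7 7:j→7,c→7 8:j→7,c→7.
'jjj': N↓-sim [23, 20, 17, 13] end={s1,s12,s15,s16,s21,s23,s29,s3,s34,s36,s38,s8,…} — reject; 3/3 del acc.
'cjj': |S_i|=[23, 20, 15, 13] end={s1,s12,s15,s16,s21,s23,s29,s3,s34,s36,s38,s8,…} ∉↓L; 3/3 single-dels accept.
'ccc': run [23, 20, 7, 1] end={s29} ∉↓L; 3/3 del acc.
'jcjc': run [23, 20, 16, 12, 5] end={s1,s15,s29,s34,s38} — reject; 4/4 deletions ∈↓L.
'jccj': N↓-sim [23, 20, 16, 6, 3] end={s29,s34,s38} — reject; 4/4 single-dels accept.
5 obstructions.


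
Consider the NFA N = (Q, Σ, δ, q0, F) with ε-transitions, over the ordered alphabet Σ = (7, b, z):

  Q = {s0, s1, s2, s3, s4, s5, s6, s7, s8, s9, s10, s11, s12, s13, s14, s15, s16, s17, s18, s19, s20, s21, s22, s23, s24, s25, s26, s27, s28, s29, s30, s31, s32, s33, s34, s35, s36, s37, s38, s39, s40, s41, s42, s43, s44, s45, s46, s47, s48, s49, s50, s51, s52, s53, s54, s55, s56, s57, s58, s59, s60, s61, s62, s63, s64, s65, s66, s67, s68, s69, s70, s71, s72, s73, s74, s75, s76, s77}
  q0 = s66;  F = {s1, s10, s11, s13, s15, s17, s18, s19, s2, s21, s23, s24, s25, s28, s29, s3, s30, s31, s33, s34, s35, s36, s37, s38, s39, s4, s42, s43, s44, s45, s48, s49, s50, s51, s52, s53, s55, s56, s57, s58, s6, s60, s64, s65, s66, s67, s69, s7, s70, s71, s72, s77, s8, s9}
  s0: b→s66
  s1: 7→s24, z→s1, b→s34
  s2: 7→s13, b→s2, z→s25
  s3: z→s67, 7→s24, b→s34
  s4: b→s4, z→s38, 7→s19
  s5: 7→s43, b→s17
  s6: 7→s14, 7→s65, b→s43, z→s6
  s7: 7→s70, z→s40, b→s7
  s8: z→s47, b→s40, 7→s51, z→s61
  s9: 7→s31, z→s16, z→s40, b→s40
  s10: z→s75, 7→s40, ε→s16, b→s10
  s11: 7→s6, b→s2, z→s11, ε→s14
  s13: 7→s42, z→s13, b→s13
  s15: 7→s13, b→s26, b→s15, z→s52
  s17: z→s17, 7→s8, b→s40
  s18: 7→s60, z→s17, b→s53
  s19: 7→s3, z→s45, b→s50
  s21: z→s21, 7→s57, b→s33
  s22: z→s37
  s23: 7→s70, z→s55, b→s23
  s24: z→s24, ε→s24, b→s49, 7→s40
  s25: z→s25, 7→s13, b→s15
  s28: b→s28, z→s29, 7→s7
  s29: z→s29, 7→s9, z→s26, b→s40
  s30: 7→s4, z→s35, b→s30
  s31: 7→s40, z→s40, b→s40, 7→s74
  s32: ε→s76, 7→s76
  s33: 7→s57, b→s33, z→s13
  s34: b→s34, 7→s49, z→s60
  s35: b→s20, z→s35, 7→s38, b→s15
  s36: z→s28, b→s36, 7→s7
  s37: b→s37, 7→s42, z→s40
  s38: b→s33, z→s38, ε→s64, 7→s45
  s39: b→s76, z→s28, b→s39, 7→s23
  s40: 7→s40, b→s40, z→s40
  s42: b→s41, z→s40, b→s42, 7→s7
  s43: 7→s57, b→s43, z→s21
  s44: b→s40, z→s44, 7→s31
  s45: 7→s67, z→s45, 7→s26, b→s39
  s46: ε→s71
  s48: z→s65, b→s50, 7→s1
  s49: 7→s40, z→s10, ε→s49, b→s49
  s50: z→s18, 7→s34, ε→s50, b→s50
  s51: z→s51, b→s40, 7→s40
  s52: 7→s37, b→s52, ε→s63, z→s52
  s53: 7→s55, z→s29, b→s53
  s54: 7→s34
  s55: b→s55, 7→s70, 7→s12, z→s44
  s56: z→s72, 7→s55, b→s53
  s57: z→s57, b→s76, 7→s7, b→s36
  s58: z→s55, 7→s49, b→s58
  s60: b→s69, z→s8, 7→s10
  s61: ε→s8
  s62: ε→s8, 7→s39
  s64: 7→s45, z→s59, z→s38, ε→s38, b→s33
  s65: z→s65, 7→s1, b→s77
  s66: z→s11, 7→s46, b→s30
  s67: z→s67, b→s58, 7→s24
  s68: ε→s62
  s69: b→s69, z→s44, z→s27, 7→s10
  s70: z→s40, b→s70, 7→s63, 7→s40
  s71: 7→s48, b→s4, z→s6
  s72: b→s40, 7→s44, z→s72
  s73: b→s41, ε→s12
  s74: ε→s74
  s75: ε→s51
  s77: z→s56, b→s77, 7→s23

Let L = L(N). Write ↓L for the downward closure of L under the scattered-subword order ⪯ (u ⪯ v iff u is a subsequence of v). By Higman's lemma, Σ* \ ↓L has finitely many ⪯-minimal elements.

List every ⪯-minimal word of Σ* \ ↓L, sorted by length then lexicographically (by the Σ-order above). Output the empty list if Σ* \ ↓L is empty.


|Q|=78, |F|=54, |δ|=204 (16 ε).
min D↑ (54 st, q0=0, F={29}): 0:7→1,b→2,z→3 1:7→4,b→5,z→6 2:7→5,b→2,z→7 3:7→6,b→8,z→3 4:7→9,b→10,z→11 5:7→12,b→5,z→13 6:7→11,b→14,z→6 7:7→13,b→15,z→7 8:7→16,b→8,z→17 9:7→18,b→19,z→9 10:7→19,b→10,z→20 11:7→9,b→21,z→11 12:7→22,b→10,z→23 13:7→23,b→24,z→13 14:7→25,b→14,z→26 15:7→16,b→15,z→27 16:7→28,b→16,z→16 17:7→16,b→15,z→17 18:7→29,b→30,z→18 19:7→30,b→19,z→31 20:7→31,b→32,z→33 21:7→34,b→21,z→35 22:7→18,b→19,z→36 23:7→36,b→37,z→23 24:7→25,b→24,z→16 25:7→38,b→39,z→25 26:7→25,b→24,z→26 27:7→40,b→27,z→27 28:7→38,b→28,z→29 29:7→29,b→29,z→29 30:7→29,b→30,z→41 31:7→41,b→42,z→43 32:7→44,b→32,z→45 33:7→43,b→29,z→33 34:7→46,b→34,z→44 35:7→44,b→32,z→47 36:7→18,b→48,z→36 37:7→34,b→37,z→49 38:7→46,b→38,z→29 39:7→38,b→39,z→49 40:7→28,b→40,z→29 41:7→29,b→41,z→50 42:7→41,b→42,z→51 43:7→50,b→29,z→43 44:7→46,b→44,z→51 45:7→52,b→29,z→45 46:7→29,b→46,z→29 47:7→51,b→29,z→47 48:7→30,b→48,z→44 49:7→38,b→49,z→45 50:7→29,b→29,z→50 51:7→53,b→29,z→51 52:7→53,b→29,z→29 53:7→29,b→29,z→29.
'77777': |S_i|=[70, 61, 49, 29, 12, 3] end={s40,s63,s74} ∉↓L; 5/5 deletions ∈↓L.
'zb77z': run [70, 61, 47, 26, 11, 2] end={s16,s40} — reject; 5/5 single-dels accept.
'77bzzb': run [70, 61, 49, 39, 28, 16, 1] end={s40} rej; 6/6 single-dels accept.
'bzbz7z': N↓-sim [70, 61, 52, 35, 26, 12, 2] end={s16,s40} — reject; 6/6 deletions ∈↓L.
4 minimals (antichain).

Antichain: [77777, zb77z, 77bzzb, bzbz7z].


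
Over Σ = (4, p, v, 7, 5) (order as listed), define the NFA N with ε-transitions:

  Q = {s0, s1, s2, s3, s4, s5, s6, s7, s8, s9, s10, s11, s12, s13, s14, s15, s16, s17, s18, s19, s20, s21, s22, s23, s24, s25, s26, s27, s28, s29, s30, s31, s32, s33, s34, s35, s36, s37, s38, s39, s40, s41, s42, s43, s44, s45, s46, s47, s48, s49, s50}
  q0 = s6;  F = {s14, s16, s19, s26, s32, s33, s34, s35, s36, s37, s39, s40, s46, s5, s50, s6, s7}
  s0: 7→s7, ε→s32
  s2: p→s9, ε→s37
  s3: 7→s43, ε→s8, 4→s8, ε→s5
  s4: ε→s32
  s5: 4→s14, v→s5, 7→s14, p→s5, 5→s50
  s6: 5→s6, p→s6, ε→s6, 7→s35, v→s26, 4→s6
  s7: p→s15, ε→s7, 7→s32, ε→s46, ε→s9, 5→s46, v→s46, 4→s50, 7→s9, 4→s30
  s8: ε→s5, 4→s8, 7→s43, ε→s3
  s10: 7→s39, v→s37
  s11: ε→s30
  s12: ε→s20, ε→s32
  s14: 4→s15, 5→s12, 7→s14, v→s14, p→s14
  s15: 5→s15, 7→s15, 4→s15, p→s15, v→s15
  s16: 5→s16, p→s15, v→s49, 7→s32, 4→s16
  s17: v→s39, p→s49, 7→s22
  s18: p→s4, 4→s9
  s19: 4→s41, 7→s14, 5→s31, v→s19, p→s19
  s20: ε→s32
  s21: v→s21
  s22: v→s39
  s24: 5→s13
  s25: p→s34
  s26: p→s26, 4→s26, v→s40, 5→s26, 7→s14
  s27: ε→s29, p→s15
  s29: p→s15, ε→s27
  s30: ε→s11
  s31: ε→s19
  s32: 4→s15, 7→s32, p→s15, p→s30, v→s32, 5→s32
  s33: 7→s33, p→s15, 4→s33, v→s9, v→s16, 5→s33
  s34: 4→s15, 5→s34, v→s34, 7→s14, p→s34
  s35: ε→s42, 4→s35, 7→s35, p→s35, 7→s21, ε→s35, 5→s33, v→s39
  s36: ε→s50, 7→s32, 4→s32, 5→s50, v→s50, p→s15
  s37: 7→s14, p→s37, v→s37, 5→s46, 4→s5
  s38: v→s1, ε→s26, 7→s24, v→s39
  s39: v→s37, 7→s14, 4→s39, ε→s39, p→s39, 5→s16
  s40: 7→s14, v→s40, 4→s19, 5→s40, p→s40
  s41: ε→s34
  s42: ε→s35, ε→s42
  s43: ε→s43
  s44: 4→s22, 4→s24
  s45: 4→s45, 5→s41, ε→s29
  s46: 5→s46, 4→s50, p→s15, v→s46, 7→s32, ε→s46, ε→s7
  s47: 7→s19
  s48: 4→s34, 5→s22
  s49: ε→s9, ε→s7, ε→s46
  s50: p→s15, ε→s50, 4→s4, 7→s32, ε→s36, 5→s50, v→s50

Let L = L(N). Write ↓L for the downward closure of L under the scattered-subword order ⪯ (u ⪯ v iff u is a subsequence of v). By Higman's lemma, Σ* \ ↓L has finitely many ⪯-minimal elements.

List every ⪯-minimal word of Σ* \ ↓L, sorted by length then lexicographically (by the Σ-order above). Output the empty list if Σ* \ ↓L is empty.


Antichain: [v74, 75p, vv444].

|Q|=51, |F|=17, |δ|=160 (36 ε).
min D↑ (16 st, q0=0, F={8}): 0:4→0,p→0,v→1,7→2,5→0 1:4→1,p→1,v→3,7→4,5→1 2:4→2,p→2,v→5,7→2,5→6 3:4→7,p→3,v→3,7→4,5→3 4:4→8,p→4,v→4,7→4,5→9 5:4→5,p→5,v→10,7→4,5→11 6:4→6,p→8,v→11,7→6,5→6 7:4→12,p→7,v→7,7→4,5→7 8:4→8,p→8,v→8,7→8,5→8 9:4→8,p→8,v→9,7→9,5→9 10:4→13,p→10,v→10,7→4,5→14 11:4→11,p→8,v→14,7→9,5→11 12:4→8,p→12,v→12,7→4,5→12 13:4→4,p→13,v→13,7→4,5→15 14:4→15,p→8,v→14,7→9,5→14 15:4→9,p→8,v→15,7→9,5→15 (ε-aug+det+¬).
'v74': N↓-sim [29, 25, 8, 1] end={s15} rej; 3/3 single-dels accept.
'75p': |S_i|=[29, 22, 15, 3] end={s11,s15,s30} — reject; 3/3 deletions ∈↓L.
'vv444': |S_i|=[29, 25, 22, 15, 10, 1] end={s15} rej; 5/5 del acc.
3 minimals (antichain).


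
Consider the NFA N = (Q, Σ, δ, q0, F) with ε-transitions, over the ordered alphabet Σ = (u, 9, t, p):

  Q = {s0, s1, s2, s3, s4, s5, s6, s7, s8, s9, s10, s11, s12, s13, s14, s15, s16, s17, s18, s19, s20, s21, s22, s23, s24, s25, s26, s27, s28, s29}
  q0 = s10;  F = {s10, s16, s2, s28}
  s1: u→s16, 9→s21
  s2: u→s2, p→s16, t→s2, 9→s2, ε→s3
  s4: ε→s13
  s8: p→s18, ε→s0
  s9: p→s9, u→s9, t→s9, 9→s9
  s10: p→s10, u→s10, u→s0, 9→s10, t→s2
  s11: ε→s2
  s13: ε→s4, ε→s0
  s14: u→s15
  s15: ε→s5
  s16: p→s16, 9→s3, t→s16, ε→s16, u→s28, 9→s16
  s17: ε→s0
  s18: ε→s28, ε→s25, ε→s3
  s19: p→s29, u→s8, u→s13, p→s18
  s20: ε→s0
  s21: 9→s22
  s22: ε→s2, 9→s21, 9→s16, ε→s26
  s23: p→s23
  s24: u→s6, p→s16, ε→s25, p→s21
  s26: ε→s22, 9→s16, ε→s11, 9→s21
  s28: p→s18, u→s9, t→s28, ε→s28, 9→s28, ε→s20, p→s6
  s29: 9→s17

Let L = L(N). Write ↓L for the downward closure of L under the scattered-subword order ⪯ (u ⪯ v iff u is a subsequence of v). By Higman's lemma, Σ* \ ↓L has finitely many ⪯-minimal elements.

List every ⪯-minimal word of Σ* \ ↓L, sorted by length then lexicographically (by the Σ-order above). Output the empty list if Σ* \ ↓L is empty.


|Q|=30, |F|=4, |δ|=61 (20 ε).
min D↑ (5 st, q0=0, F={4}): 0:u→0,9→0,t→1,p→0 1:u→1,9→1,t→1,p→2 2:u→3,9→2,t→2,p→2 3:u→4,9→3,t→3,p→3 4:u→4,9→4,t→4,p→4.
'tpuu': run [11, 10, 9, 8, 1] end={s9} — reject; 4/4 del acc.
1 minimals (antichain).

A = [tpuu].


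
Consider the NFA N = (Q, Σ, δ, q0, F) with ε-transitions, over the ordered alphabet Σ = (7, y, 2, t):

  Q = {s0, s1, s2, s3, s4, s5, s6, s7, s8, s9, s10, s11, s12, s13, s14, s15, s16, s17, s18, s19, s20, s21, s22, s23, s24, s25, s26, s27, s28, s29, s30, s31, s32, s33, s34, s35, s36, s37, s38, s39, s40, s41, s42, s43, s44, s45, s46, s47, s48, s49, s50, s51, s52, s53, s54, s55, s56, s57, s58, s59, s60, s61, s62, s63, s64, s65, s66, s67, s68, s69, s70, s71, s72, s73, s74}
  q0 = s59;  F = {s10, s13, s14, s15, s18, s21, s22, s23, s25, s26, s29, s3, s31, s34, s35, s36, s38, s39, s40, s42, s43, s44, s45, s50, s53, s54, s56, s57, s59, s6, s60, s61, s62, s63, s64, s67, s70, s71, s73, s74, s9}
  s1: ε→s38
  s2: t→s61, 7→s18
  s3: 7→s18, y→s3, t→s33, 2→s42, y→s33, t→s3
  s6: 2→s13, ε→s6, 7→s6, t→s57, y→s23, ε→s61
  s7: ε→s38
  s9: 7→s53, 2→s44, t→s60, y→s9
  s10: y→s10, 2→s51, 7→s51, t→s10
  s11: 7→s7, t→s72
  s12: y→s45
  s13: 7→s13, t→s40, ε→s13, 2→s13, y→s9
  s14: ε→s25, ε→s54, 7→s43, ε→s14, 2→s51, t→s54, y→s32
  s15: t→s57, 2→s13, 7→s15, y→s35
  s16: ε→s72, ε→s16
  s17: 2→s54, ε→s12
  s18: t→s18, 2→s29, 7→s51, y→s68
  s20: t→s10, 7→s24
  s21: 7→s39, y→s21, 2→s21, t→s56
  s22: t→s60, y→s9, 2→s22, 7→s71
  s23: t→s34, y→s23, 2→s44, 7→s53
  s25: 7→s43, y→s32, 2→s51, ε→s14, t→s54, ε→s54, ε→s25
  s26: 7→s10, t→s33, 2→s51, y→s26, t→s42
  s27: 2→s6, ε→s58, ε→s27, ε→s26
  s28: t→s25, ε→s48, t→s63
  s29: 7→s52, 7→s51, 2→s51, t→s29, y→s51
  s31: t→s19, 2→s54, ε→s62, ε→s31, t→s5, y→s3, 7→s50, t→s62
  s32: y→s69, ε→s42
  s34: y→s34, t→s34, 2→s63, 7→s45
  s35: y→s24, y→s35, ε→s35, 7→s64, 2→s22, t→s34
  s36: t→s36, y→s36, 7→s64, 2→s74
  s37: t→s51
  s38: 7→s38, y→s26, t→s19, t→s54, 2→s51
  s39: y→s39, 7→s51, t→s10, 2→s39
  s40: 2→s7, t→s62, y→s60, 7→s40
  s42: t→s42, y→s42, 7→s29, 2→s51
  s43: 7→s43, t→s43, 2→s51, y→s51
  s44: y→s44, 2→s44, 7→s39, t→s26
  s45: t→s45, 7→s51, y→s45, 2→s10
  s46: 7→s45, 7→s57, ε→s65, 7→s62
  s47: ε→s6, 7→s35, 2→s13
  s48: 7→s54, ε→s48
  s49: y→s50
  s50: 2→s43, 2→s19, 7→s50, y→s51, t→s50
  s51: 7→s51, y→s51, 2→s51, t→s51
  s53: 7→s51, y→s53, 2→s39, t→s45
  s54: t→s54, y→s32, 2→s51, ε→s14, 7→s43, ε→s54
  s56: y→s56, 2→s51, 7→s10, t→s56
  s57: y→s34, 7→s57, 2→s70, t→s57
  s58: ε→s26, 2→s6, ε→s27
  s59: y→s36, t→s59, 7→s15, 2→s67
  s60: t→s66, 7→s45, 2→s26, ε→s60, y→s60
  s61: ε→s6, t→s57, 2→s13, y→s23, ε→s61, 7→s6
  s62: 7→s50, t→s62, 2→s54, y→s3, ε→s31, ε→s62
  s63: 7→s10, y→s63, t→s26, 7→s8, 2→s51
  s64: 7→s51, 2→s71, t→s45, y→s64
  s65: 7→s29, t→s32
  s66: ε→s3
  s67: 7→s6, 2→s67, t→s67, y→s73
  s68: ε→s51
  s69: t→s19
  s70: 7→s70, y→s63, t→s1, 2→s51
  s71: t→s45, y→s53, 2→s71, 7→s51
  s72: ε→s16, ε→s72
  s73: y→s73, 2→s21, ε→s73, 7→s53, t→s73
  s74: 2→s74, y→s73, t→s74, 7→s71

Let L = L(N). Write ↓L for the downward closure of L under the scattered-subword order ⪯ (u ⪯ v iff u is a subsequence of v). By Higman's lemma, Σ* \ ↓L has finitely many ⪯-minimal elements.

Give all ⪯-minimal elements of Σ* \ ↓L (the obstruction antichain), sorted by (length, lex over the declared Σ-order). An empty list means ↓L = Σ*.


Antichain: [y77, 7t22, 2y2t2, 72tt7y].

|Q|=75, |F|=41, |δ|=241 (39 ε).
min D↑ (38 st, q0=0, F={16}): 0:7→1,y→2,2→3,t→0 1:7→1,y→4,2→5,t→6 2:7→7,y→2,2→8,t→2 3:7→9,y→10,2→3,t→3 4:7→7,y→4,2→11,t→12 5:7→5,y→13,2→5,t→14 6:7→6,y→12,2→15,t→6 7:7→16,y→7,2→17,t→18 8:7→17,y→10,2→8,t→8 9:7→9,y→19,2→5,t→6 10:7→20,y→10,2→21,t→10 11:7→17,y→13,2→11,t→22 12:7→18,y→12,2→23,t→12 13:7→20,y→13,2→24,t→22 14:7→14,y→22,2→25,t→26 15:7→15,y→23,2→16,t→25 16:7→16,y→16,2→16,t→16 17:7→16,y→20,2→17,t→18 18:7→16,y→18,2→27,t→18 19:7→20,y→19,2→24,t→12 20:7→16,y→20,2→28,t→18 21:7→28,y→21,2→21,t→29 22:7→18,y→22,2→30,t→31 23:7→27,y→23,2→16,t→30 24:7→28,y→24,2→24,t→30 25:7→25,y→30,2→16,t→32 26:7→33,y→31,2→32,t→26 27:7→16,y→27,2→16,t→27 28:7→16,y→28,2→28,t→27 29:7→27,y→29,2→16,t→29 30:7→27,y→30,2→16,t→34 31:7→35,y→31,2→34,t→31 32:7→36,y→34,2→16,t→32 33:7→33,y→16,2→36,t→33 34:7→37,y→34,2→16,t→34 35:7→16,y→16,2→37,t→35 36:7→36,y→16,2→16,t→36 37:7→16,y→16,2→16,t→37 [Hopcroft].
'y77': run [54, 34, 12, 2] end={s51,s52} rej; 3/3 single-dels accept.
'7t22': N↓-sim [54, 47, 33, 20, 1] end={s51} rej; 4/4 del acc.
'2y2t2': run [54, 48, 27, 13, 8, 1] end={s51} — reject; 5/5 del acc.
'72tt7y': run [54, 47, 38, 28, 22, 8, 2] end={s51,s68} — reject; 6/6 deletions ∈↓L.
4 obstructions.


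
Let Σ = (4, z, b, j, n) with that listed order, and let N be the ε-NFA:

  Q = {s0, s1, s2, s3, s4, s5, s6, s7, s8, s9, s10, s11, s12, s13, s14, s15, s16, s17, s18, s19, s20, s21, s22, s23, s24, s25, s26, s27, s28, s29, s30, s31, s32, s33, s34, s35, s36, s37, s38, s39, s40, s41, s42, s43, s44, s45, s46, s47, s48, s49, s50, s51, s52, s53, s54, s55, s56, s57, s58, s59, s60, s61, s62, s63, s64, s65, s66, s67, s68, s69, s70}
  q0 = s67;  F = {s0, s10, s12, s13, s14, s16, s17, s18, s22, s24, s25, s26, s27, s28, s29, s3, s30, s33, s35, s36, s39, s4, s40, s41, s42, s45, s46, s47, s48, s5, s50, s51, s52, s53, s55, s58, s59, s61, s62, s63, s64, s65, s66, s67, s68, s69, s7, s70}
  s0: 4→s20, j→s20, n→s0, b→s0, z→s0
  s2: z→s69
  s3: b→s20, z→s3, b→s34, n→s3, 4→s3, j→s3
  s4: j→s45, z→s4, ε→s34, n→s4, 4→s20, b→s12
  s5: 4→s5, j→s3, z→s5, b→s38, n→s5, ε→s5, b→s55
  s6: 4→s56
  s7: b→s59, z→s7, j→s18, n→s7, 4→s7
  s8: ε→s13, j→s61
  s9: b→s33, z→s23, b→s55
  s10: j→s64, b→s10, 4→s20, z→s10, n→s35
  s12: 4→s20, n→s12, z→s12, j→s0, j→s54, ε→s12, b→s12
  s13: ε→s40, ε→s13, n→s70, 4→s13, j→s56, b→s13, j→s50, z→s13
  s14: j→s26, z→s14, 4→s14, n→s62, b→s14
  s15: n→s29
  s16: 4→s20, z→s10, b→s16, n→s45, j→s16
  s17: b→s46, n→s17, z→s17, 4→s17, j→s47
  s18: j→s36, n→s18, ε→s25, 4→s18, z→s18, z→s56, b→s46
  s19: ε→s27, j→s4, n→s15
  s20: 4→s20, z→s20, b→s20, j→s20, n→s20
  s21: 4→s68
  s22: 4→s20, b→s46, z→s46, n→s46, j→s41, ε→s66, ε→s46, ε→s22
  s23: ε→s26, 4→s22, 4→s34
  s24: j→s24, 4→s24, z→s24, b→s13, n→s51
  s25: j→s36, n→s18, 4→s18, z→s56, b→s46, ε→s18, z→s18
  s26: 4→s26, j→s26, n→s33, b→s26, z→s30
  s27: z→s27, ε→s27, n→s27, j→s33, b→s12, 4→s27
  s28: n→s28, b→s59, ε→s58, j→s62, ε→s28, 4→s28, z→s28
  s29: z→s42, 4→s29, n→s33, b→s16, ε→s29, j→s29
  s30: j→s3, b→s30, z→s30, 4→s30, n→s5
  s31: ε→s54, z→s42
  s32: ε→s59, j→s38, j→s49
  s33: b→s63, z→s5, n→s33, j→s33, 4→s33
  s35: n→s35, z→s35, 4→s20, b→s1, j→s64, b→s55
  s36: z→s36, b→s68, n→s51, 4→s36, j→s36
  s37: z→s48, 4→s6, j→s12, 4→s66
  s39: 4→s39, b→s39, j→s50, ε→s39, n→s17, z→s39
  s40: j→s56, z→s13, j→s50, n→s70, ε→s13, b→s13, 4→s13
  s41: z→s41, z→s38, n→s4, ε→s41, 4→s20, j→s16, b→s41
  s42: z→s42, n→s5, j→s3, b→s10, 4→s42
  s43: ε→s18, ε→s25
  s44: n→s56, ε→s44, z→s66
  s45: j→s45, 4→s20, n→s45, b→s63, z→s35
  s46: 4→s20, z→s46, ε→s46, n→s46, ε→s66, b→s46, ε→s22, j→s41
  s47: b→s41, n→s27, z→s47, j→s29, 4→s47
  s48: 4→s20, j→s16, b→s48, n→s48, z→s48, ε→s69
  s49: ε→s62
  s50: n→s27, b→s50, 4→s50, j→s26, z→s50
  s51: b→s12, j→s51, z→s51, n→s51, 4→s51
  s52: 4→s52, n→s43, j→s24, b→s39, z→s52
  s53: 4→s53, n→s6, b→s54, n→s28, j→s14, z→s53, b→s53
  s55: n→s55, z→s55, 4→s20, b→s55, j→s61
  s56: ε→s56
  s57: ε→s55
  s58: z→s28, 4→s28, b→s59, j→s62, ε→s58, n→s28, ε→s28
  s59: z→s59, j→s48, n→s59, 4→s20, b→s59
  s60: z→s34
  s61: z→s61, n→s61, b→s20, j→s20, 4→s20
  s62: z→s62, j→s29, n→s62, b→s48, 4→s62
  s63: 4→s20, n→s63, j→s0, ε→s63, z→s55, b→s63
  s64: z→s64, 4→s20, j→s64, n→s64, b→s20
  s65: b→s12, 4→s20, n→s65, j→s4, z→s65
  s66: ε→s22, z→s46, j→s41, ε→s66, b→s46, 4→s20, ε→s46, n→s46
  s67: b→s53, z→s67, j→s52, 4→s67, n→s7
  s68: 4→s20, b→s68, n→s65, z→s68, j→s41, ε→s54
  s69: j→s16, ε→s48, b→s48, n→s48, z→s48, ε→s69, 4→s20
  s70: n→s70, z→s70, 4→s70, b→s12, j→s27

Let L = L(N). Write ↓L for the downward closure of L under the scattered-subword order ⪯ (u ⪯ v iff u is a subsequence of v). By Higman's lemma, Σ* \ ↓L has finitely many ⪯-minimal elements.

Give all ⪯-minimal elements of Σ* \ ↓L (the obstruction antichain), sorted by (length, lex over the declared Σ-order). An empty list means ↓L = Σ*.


Antichain: [nb4, bjjzjb, jjnbjj].

|Q|=71, |F|=48, |δ|=319 (41 ε).
min D↑ (43 st, q0=0, F={18}): 0:4→0,z→0,b→1,j→2,n→3 1:4→1,z→1,b→1,j→4,n→5 2:4→2,z→2,b→6,j→7,n→8 3:4→3,z→3,b→9,j→8,n→3 4:4→4,z→4,b→4,j→10,n→11 5:4→5,z→5,b→9,j→11,n→5 6:4→6,z→6,b→6,j→12,n→13 7:4→7,z→7,b→14,j→7,n→15 8:4→8,z→8,b→16,j→17,n→8 9:4→18,z→9,b→9,j→19,n→9 10:4→10,z→20,b→10,j→10,n→21 11:4→11,z→11,b→19,j→22,n→11 12:4→12,z→12,b→12,j→10,n→23 13:4→13,z→13,b→16,j→24,n→13 14:4→14,z→14,b→14,j→12,n→25 15:4→15,z→15,b→26,j→15,n→15 16:4→18,z→16,b→16,j→27,n→16 17:4→17,z→17,b→28,j→17,n→15 18:4→18,z→18,b→18,j→18,n→18 19:4→18,z→19,b→19,j→29,n→19 20:4→20,z→20,b→20,j→30,n→31 21:4→21,z→31,b→32,j→21,n→21 22:4→22,z→33,b→29,j→22,n→21 23:4→23,z→23,b→26,j→21,n→23 24:4→24,z→24,b→27,j→22,n→23 25:4→25,z→25,b→26,j→23,n→25 26:4→18,z→26,b→26,j→34,n→26 27:4→18,z→27,b→27,j→29,n→35 28:4→18,z→28,b→28,j→27,n→36 29:4→18,z→37,b→29,j→29,n→38 30:4→30,z→30,b→18,j→30,n→30 31:4→31,z→31,b→39,j→30,n→31 32:4→18,z→39,b→32,j→34,n→32 33:4→33,z→33,b→37,j→30,n→31 34:4→18,z→34,b→34,j→18,n→34 35:4→18,z→35,b→26,j→38,n→35 36:4→18,z→36,b→26,j→35,n→36 37:4→18,z→37,b→37,j→40,n→41 38:4→18,z→41,b→32,j→38,n→38 39:4→18,z→39,b→39,j→42,n→39 40:4→18,z→40,b→18,j→40,n→40 41:4→18,z→41,b→39,j→40,n→41 42:4→18,z→42,b→18,j→18,n→42 (ε-aug+det+¬).
'nb4': |S_i|=[56, 45, 25, 1] end={s20} — reject; 3/3 deletions ∈↓L.
'bjjzjb': run [56, 47, 32, 21, 14, 5, 2] end={s20,s34} — reject; 6/6 del acc.
'jjnbjj': |S_i|=[56, 49, 36, 21, 10, 4, 1] end={s20} rej; 6/6 deletions ∈↓L.
3 words, ⪯-incomp.
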